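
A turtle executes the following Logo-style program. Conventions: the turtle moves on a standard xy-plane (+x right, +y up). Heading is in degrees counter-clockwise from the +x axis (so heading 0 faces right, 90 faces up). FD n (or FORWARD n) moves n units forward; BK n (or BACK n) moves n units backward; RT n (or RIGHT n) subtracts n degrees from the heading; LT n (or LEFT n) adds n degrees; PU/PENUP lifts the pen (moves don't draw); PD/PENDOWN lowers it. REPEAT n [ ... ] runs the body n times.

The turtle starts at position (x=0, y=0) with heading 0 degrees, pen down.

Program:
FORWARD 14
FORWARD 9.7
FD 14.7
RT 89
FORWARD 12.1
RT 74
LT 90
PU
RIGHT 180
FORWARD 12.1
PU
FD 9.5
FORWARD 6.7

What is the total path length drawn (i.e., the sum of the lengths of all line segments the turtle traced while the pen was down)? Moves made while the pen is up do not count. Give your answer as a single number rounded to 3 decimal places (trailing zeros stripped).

Executing turtle program step by step:
Start: pos=(0,0), heading=0, pen down
FD 14: (0,0) -> (14,0) [heading=0, draw]
FD 9.7: (14,0) -> (23.7,0) [heading=0, draw]
FD 14.7: (23.7,0) -> (38.4,0) [heading=0, draw]
RT 89: heading 0 -> 271
FD 12.1: (38.4,0) -> (38.611,-12.098) [heading=271, draw]
RT 74: heading 271 -> 197
LT 90: heading 197 -> 287
PU: pen up
RT 180: heading 287 -> 107
FD 12.1: (38.611,-12.098) -> (35.073,-0.527) [heading=107, move]
PU: pen up
FD 9.5: (35.073,-0.527) -> (32.296,8.558) [heading=107, move]
FD 6.7: (32.296,8.558) -> (30.337,14.965) [heading=107, move]
Final: pos=(30.337,14.965), heading=107, 4 segment(s) drawn

Segment lengths:
  seg 1: (0,0) -> (14,0), length = 14
  seg 2: (14,0) -> (23.7,0), length = 9.7
  seg 3: (23.7,0) -> (38.4,0), length = 14.7
  seg 4: (38.4,0) -> (38.611,-12.098), length = 12.1
Total = 50.5

Answer: 50.5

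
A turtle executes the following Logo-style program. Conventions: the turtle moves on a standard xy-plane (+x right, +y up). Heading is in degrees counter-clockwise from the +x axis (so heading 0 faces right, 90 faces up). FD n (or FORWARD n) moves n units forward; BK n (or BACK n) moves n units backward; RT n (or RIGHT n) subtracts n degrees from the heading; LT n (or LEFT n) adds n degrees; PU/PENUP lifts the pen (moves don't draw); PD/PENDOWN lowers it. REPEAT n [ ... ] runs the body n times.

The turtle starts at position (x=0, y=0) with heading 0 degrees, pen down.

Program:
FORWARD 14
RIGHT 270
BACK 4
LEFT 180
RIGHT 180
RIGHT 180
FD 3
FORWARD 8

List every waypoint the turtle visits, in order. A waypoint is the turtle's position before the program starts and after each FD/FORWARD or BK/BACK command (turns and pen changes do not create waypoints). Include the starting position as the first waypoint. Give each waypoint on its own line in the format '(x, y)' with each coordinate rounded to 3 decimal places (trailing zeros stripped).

Executing turtle program step by step:
Start: pos=(0,0), heading=0, pen down
FD 14: (0,0) -> (14,0) [heading=0, draw]
RT 270: heading 0 -> 90
BK 4: (14,0) -> (14,-4) [heading=90, draw]
LT 180: heading 90 -> 270
RT 180: heading 270 -> 90
RT 180: heading 90 -> 270
FD 3: (14,-4) -> (14,-7) [heading=270, draw]
FD 8: (14,-7) -> (14,-15) [heading=270, draw]
Final: pos=(14,-15), heading=270, 4 segment(s) drawn
Waypoints (5 total):
(0, 0)
(14, 0)
(14, -4)
(14, -7)
(14, -15)

Answer: (0, 0)
(14, 0)
(14, -4)
(14, -7)
(14, -15)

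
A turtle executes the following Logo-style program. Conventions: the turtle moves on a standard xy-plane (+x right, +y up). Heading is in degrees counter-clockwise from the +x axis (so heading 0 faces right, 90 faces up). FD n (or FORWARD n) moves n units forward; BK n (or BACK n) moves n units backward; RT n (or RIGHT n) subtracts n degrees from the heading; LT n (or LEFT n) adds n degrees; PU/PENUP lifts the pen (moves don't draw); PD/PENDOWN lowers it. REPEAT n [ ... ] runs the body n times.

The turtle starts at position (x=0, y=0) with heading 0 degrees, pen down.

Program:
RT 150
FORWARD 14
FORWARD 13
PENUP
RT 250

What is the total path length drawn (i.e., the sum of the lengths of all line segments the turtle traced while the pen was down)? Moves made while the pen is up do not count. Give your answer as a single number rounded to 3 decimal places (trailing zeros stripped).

Answer: 27

Derivation:
Executing turtle program step by step:
Start: pos=(0,0), heading=0, pen down
RT 150: heading 0 -> 210
FD 14: (0,0) -> (-12.124,-7) [heading=210, draw]
FD 13: (-12.124,-7) -> (-23.383,-13.5) [heading=210, draw]
PU: pen up
RT 250: heading 210 -> 320
Final: pos=(-23.383,-13.5), heading=320, 2 segment(s) drawn

Segment lengths:
  seg 1: (0,0) -> (-12.124,-7), length = 14
  seg 2: (-12.124,-7) -> (-23.383,-13.5), length = 13
Total = 27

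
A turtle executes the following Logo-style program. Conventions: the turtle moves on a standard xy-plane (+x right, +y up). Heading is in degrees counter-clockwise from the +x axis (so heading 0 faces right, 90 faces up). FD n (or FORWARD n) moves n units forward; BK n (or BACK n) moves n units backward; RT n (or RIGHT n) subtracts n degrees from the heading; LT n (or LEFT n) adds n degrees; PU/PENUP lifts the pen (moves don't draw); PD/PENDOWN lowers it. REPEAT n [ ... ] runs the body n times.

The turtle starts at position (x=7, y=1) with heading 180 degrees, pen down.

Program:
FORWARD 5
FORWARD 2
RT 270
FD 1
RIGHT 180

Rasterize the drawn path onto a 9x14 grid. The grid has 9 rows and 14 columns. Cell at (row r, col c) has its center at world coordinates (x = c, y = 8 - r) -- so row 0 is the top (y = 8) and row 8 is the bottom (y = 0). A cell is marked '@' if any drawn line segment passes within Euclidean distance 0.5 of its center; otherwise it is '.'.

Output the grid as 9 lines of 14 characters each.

Answer: ..............
..............
..............
..............
..............
..............
..............
@@@@@@@@......
@.............

Derivation:
Segment 0: (7,1) -> (2,1)
Segment 1: (2,1) -> (0,1)
Segment 2: (0,1) -> (0,0)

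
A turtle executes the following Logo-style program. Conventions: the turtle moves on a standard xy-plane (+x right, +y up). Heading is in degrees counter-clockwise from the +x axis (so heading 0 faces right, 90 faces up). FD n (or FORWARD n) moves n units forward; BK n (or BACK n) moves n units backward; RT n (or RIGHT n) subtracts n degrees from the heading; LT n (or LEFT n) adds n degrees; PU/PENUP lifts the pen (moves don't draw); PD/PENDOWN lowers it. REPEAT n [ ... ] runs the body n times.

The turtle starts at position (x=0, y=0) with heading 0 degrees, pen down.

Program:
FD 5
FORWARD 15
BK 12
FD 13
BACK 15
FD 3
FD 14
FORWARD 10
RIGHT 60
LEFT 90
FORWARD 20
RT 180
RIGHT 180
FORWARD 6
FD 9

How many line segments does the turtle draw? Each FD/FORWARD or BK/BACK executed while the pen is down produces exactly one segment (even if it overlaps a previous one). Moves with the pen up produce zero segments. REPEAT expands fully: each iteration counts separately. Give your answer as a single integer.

Executing turtle program step by step:
Start: pos=(0,0), heading=0, pen down
FD 5: (0,0) -> (5,0) [heading=0, draw]
FD 15: (5,0) -> (20,0) [heading=0, draw]
BK 12: (20,0) -> (8,0) [heading=0, draw]
FD 13: (8,0) -> (21,0) [heading=0, draw]
BK 15: (21,0) -> (6,0) [heading=0, draw]
FD 3: (6,0) -> (9,0) [heading=0, draw]
FD 14: (9,0) -> (23,0) [heading=0, draw]
FD 10: (23,0) -> (33,0) [heading=0, draw]
RT 60: heading 0 -> 300
LT 90: heading 300 -> 30
FD 20: (33,0) -> (50.321,10) [heading=30, draw]
RT 180: heading 30 -> 210
RT 180: heading 210 -> 30
FD 6: (50.321,10) -> (55.517,13) [heading=30, draw]
FD 9: (55.517,13) -> (63.311,17.5) [heading=30, draw]
Final: pos=(63.311,17.5), heading=30, 11 segment(s) drawn
Segments drawn: 11

Answer: 11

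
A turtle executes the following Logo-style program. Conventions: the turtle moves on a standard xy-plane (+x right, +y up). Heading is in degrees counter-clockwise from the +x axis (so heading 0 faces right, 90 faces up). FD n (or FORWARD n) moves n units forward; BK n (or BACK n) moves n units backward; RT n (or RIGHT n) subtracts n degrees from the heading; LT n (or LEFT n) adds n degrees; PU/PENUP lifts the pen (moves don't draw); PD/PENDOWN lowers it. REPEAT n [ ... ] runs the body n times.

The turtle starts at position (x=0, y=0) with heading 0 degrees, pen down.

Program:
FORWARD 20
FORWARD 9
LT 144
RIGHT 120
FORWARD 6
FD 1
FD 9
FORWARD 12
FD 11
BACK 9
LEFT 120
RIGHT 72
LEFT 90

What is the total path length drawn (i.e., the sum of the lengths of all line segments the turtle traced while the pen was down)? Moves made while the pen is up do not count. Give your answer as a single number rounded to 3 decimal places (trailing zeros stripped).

Executing turtle program step by step:
Start: pos=(0,0), heading=0, pen down
FD 20: (0,0) -> (20,0) [heading=0, draw]
FD 9: (20,0) -> (29,0) [heading=0, draw]
LT 144: heading 0 -> 144
RT 120: heading 144 -> 24
FD 6: (29,0) -> (34.481,2.44) [heading=24, draw]
FD 1: (34.481,2.44) -> (35.395,2.847) [heading=24, draw]
FD 9: (35.395,2.847) -> (43.617,6.508) [heading=24, draw]
FD 12: (43.617,6.508) -> (54.579,11.389) [heading=24, draw]
FD 11: (54.579,11.389) -> (64.628,15.863) [heading=24, draw]
BK 9: (64.628,15.863) -> (56.406,12.202) [heading=24, draw]
LT 120: heading 24 -> 144
RT 72: heading 144 -> 72
LT 90: heading 72 -> 162
Final: pos=(56.406,12.202), heading=162, 8 segment(s) drawn

Segment lengths:
  seg 1: (0,0) -> (20,0), length = 20
  seg 2: (20,0) -> (29,0), length = 9
  seg 3: (29,0) -> (34.481,2.44), length = 6
  seg 4: (34.481,2.44) -> (35.395,2.847), length = 1
  seg 5: (35.395,2.847) -> (43.617,6.508), length = 9
  seg 6: (43.617,6.508) -> (54.579,11.389), length = 12
  seg 7: (54.579,11.389) -> (64.628,15.863), length = 11
  seg 8: (64.628,15.863) -> (56.406,12.202), length = 9
Total = 77

Answer: 77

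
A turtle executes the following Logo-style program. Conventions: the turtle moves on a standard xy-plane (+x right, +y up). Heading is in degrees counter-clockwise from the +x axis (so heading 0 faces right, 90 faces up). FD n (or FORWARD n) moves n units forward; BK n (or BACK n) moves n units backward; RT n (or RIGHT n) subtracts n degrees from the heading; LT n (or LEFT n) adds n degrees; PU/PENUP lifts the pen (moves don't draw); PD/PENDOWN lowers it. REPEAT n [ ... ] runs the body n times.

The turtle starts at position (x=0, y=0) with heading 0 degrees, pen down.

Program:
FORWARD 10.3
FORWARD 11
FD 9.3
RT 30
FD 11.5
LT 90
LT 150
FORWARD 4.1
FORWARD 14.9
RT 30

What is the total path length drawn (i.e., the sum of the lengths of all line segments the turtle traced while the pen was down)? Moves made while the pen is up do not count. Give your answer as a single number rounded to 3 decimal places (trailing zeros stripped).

Executing turtle program step by step:
Start: pos=(0,0), heading=0, pen down
FD 10.3: (0,0) -> (10.3,0) [heading=0, draw]
FD 11: (10.3,0) -> (21.3,0) [heading=0, draw]
FD 9.3: (21.3,0) -> (30.6,0) [heading=0, draw]
RT 30: heading 0 -> 330
FD 11.5: (30.6,0) -> (40.559,-5.75) [heading=330, draw]
LT 90: heading 330 -> 60
LT 150: heading 60 -> 210
FD 4.1: (40.559,-5.75) -> (37.009,-7.8) [heading=210, draw]
FD 14.9: (37.009,-7.8) -> (24.105,-15.25) [heading=210, draw]
RT 30: heading 210 -> 180
Final: pos=(24.105,-15.25), heading=180, 6 segment(s) drawn

Segment lengths:
  seg 1: (0,0) -> (10.3,0), length = 10.3
  seg 2: (10.3,0) -> (21.3,0), length = 11
  seg 3: (21.3,0) -> (30.6,0), length = 9.3
  seg 4: (30.6,0) -> (40.559,-5.75), length = 11.5
  seg 5: (40.559,-5.75) -> (37.009,-7.8), length = 4.1
  seg 6: (37.009,-7.8) -> (24.105,-15.25), length = 14.9
Total = 61.1

Answer: 61.1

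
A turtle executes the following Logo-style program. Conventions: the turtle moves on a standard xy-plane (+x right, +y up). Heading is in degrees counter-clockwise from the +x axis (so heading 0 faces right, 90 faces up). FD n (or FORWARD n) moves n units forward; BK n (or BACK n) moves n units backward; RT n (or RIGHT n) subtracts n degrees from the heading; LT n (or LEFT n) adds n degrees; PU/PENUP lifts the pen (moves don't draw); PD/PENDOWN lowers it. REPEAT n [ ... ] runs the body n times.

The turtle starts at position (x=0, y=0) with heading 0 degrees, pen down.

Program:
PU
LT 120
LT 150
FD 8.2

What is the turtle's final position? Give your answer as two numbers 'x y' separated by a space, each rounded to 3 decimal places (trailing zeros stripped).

Executing turtle program step by step:
Start: pos=(0,0), heading=0, pen down
PU: pen up
LT 120: heading 0 -> 120
LT 150: heading 120 -> 270
FD 8.2: (0,0) -> (0,-8.2) [heading=270, move]
Final: pos=(0,-8.2), heading=270, 0 segment(s) drawn

Answer: 0 -8.2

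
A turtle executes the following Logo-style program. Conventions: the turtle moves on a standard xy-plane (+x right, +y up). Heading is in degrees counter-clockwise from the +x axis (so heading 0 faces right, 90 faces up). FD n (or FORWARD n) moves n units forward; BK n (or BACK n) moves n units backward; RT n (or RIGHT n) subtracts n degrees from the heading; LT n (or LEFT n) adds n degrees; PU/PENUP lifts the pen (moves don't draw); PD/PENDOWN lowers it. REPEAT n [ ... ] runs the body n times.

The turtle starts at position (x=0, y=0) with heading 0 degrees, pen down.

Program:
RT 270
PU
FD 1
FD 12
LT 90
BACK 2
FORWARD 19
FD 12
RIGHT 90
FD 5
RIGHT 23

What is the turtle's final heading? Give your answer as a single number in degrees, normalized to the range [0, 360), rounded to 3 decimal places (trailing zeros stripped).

Executing turtle program step by step:
Start: pos=(0,0), heading=0, pen down
RT 270: heading 0 -> 90
PU: pen up
FD 1: (0,0) -> (0,1) [heading=90, move]
FD 12: (0,1) -> (0,13) [heading=90, move]
LT 90: heading 90 -> 180
BK 2: (0,13) -> (2,13) [heading=180, move]
FD 19: (2,13) -> (-17,13) [heading=180, move]
FD 12: (-17,13) -> (-29,13) [heading=180, move]
RT 90: heading 180 -> 90
FD 5: (-29,13) -> (-29,18) [heading=90, move]
RT 23: heading 90 -> 67
Final: pos=(-29,18), heading=67, 0 segment(s) drawn

Answer: 67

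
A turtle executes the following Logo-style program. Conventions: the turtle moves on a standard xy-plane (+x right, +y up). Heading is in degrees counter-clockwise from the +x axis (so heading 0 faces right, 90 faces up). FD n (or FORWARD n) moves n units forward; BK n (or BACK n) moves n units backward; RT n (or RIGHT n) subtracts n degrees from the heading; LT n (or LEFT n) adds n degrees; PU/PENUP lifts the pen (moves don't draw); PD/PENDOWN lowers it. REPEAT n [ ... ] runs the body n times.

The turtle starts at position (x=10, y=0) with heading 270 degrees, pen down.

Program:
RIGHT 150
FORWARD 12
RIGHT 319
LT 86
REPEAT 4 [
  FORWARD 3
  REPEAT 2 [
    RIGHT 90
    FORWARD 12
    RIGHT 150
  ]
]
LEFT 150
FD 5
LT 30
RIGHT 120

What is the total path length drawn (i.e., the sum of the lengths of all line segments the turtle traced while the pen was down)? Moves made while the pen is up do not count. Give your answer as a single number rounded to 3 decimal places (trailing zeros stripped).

Executing turtle program step by step:
Start: pos=(10,0), heading=270, pen down
RT 150: heading 270 -> 120
FD 12: (10,0) -> (4,10.392) [heading=120, draw]
RT 319: heading 120 -> 161
LT 86: heading 161 -> 247
REPEAT 4 [
  -- iteration 1/4 --
  FD 3: (4,10.392) -> (2.828,7.631) [heading=247, draw]
  REPEAT 2 [
    -- iteration 1/2 --
    RT 90: heading 247 -> 157
    FD 12: (2.828,7.631) -> (-8.218,12.32) [heading=157, draw]
    RT 150: heading 157 -> 7
    -- iteration 2/2 --
    RT 90: heading 7 -> 277
    FD 12: (-8.218,12.32) -> (-6.756,0.409) [heading=277, draw]
    RT 150: heading 277 -> 127
  ]
  -- iteration 2/4 --
  FD 3: (-6.756,0.409) -> (-8.561,2.805) [heading=127, draw]
  REPEAT 2 [
    -- iteration 1/2 --
    RT 90: heading 127 -> 37
    FD 12: (-8.561,2.805) -> (1.022,10.027) [heading=37, draw]
    RT 150: heading 37 -> 247
    -- iteration 2/2 --
    RT 90: heading 247 -> 157
    FD 12: (1.022,10.027) -> (-10.024,14.715) [heading=157, draw]
    RT 150: heading 157 -> 7
  ]
  -- iteration 3/4 --
  FD 3: (-10.024,14.715) -> (-7.046,15.081) [heading=7, draw]
  REPEAT 2 [
    -- iteration 1/2 --
    RT 90: heading 7 -> 277
    FD 12: (-7.046,15.081) -> (-5.584,3.171) [heading=277, draw]
    RT 150: heading 277 -> 127
    -- iteration 2/2 --
    RT 90: heading 127 -> 37
    FD 12: (-5.584,3.171) -> (4,10.392) [heading=37, draw]
    RT 150: heading 37 -> 247
  ]
  -- iteration 4/4 --
  FD 3: (4,10.392) -> (2.828,7.631) [heading=247, draw]
  REPEAT 2 [
    -- iteration 1/2 --
    RT 90: heading 247 -> 157
    FD 12: (2.828,7.631) -> (-8.218,12.32) [heading=157, draw]
    RT 150: heading 157 -> 7
    -- iteration 2/2 --
    RT 90: heading 7 -> 277
    FD 12: (-8.218,12.32) -> (-6.756,0.409) [heading=277, draw]
    RT 150: heading 277 -> 127
  ]
]
LT 150: heading 127 -> 277
FD 5: (-6.756,0.409) -> (-6.146,-4.554) [heading=277, draw]
LT 30: heading 277 -> 307
RT 120: heading 307 -> 187
Final: pos=(-6.146,-4.554), heading=187, 14 segment(s) drawn

Segment lengths:
  seg 1: (10,0) -> (4,10.392), length = 12
  seg 2: (4,10.392) -> (2.828,7.631), length = 3
  seg 3: (2.828,7.631) -> (-8.218,12.32), length = 12
  seg 4: (-8.218,12.32) -> (-6.756,0.409), length = 12
  seg 5: (-6.756,0.409) -> (-8.561,2.805), length = 3
  seg 6: (-8.561,2.805) -> (1.022,10.027), length = 12
  seg 7: (1.022,10.027) -> (-10.024,14.715), length = 12
  seg 8: (-10.024,14.715) -> (-7.046,15.081), length = 3
  seg 9: (-7.046,15.081) -> (-5.584,3.171), length = 12
  seg 10: (-5.584,3.171) -> (4,10.392), length = 12
  seg 11: (4,10.392) -> (2.828,7.631), length = 3
  seg 12: (2.828,7.631) -> (-8.218,12.32), length = 12
  seg 13: (-8.218,12.32) -> (-6.756,0.409), length = 12
  seg 14: (-6.756,0.409) -> (-6.146,-4.554), length = 5
Total = 125

Answer: 125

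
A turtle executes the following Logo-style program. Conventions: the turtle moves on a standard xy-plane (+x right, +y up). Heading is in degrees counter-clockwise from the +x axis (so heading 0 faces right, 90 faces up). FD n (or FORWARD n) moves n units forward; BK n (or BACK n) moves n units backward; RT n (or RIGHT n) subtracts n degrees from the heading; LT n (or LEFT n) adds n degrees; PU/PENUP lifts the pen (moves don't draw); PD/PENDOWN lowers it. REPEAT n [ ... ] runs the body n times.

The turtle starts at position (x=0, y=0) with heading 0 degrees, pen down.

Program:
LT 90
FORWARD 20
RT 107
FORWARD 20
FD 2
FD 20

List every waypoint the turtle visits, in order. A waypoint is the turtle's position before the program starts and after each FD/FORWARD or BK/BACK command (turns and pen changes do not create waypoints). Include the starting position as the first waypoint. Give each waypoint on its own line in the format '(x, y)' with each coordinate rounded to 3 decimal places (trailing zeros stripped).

Answer: (0, 0)
(0, 20)
(19.126, 14.153)
(21.039, 13.568)
(40.165, 7.72)

Derivation:
Executing turtle program step by step:
Start: pos=(0,0), heading=0, pen down
LT 90: heading 0 -> 90
FD 20: (0,0) -> (0,20) [heading=90, draw]
RT 107: heading 90 -> 343
FD 20: (0,20) -> (19.126,14.153) [heading=343, draw]
FD 2: (19.126,14.153) -> (21.039,13.568) [heading=343, draw]
FD 20: (21.039,13.568) -> (40.165,7.72) [heading=343, draw]
Final: pos=(40.165,7.72), heading=343, 4 segment(s) drawn
Waypoints (5 total):
(0, 0)
(0, 20)
(19.126, 14.153)
(21.039, 13.568)
(40.165, 7.72)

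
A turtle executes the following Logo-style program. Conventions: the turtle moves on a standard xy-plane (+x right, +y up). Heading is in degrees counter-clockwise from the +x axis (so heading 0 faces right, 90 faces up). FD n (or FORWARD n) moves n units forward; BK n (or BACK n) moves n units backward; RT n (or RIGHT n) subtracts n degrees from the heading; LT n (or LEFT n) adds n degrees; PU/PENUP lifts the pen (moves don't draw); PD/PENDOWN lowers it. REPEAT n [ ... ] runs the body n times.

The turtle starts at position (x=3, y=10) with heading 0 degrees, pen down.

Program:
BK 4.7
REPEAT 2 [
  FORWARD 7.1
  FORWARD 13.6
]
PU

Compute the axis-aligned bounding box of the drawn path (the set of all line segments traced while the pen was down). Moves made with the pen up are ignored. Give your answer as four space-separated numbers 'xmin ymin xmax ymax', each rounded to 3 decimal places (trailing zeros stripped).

Executing turtle program step by step:
Start: pos=(3,10), heading=0, pen down
BK 4.7: (3,10) -> (-1.7,10) [heading=0, draw]
REPEAT 2 [
  -- iteration 1/2 --
  FD 7.1: (-1.7,10) -> (5.4,10) [heading=0, draw]
  FD 13.6: (5.4,10) -> (19,10) [heading=0, draw]
  -- iteration 2/2 --
  FD 7.1: (19,10) -> (26.1,10) [heading=0, draw]
  FD 13.6: (26.1,10) -> (39.7,10) [heading=0, draw]
]
PU: pen up
Final: pos=(39.7,10), heading=0, 5 segment(s) drawn

Segment endpoints: x in {-1.7, 3, 5.4, 19, 26.1, 39.7}, y in {10}
xmin=-1.7, ymin=10, xmax=39.7, ymax=10

Answer: -1.7 10 39.7 10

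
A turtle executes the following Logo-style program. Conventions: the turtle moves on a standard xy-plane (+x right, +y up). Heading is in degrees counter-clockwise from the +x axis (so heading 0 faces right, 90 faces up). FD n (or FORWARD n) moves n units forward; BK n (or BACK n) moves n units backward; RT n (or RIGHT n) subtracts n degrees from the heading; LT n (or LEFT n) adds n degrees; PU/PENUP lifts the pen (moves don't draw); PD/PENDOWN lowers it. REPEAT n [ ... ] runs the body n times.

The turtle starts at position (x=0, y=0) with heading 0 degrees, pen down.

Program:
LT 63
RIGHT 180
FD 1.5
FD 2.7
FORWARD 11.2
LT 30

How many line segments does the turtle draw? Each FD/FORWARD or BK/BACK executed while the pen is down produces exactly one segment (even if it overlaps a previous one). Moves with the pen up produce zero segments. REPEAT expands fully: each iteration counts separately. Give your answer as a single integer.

Executing turtle program step by step:
Start: pos=(0,0), heading=0, pen down
LT 63: heading 0 -> 63
RT 180: heading 63 -> 243
FD 1.5: (0,0) -> (-0.681,-1.337) [heading=243, draw]
FD 2.7: (-0.681,-1.337) -> (-1.907,-3.742) [heading=243, draw]
FD 11.2: (-1.907,-3.742) -> (-6.991,-13.722) [heading=243, draw]
LT 30: heading 243 -> 273
Final: pos=(-6.991,-13.722), heading=273, 3 segment(s) drawn
Segments drawn: 3

Answer: 3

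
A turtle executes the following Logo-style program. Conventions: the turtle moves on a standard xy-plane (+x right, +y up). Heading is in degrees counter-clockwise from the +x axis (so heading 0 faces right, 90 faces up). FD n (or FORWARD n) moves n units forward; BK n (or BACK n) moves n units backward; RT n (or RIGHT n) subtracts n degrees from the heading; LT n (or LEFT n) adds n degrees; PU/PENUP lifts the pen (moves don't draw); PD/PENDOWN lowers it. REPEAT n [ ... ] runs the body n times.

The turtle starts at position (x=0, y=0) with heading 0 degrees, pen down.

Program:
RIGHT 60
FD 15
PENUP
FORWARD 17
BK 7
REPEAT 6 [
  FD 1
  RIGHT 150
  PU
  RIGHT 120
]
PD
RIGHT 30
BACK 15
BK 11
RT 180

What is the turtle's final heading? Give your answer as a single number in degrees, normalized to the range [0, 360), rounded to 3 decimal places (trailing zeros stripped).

Executing turtle program step by step:
Start: pos=(0,0), heading=0, pen down
RT 60: heading 0 -> 300
FD 15: (0,0) -> (7.5,-12.99) [heading=300, draw]
PU: pen up
FD 17: (7.5,-12.99) -> (16,-27.713) [heading=300, move]
BK 7: (16,-27.713) -> (12.5,-21.651) [heading=300, move]
REPEAT 6 [
  -- iteration 1/6 --
  FD 1: (12.5,-21.651) -> (13,-22.517) [heading=300, move]
  RT 150: heading 300 -> 150
  PU: pen up
  RT 120: heading 150 -> 30
  -- iteration 2/6 --
  FD 1: (13,-22.517) -> (13.866,-22.017) [heading=30, move]
  RT 150: heading 30 -> 240
  PU: pen up
  RT 120: heading 240 -> 120
  -- iteration 3/6 --
  FD 1: (13.866,-22.017) -> (13.366,-21.151) [heading=120, move]
  RT 150: heading 120 -> 330
  PU: pen up
  RT 120: heading 330 -> 210
  -- iteration 4/6 --
  FD 1: (13.366,-21.151) -> (12.5,-21.651) [heading=210, move]
  RT 150: heading 210 -> 60
  PU: pen up
  RT 120: heading 60 -> 300
  -- iteration 5/6 --
  FD 1: (12.5,-21.651) -> (13,-22.517) [heading=300, move]
  RT 150: heading 300 -> 150
  PU: pen up
  RT 120: heading 150 -> 30
  -- iteration 6/6 --
  FD 1: (13,-22.517) -> (13.866,-22.017) [heading=30, move]
  RT 150: heading 30 -> 240
  PU: pen up
  RT 120: heading 240 -> 120
]
PD: pen down
RT 30: heading 120 -> 90
BK 15: (13.866,-22.017) -> (13.866,-37.017) [heading=90, draw]
BK 11: (13.866,-37.017) -> (13.866,-48.017) [heading=90, draw]
RT 180: heading 90 -> 270
Final: pos=(13.866,-48.017), heading=270, 3 segment(s) drawn

Answer: 270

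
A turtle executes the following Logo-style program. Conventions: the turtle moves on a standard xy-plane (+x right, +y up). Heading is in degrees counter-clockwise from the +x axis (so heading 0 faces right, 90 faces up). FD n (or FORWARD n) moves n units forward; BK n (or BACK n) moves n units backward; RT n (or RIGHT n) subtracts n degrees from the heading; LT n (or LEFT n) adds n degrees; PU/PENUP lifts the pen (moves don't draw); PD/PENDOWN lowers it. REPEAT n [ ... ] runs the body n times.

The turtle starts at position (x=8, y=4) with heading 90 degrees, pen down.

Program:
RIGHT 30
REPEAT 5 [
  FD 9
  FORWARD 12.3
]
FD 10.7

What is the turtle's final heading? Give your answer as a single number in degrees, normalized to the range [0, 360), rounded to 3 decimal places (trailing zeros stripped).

Executing turtle program step by step:
Start: pos=(8,4), heading=90, pen down
RT 30: heading 90 -> 60
REPEAT 5 [
  -- iteration 1/5 --
  FD 9: (8,4) -> (12.5,11.794) [heading=60, draw]
  FD 12.3: (12.5,11.794) -> (18.65,22.446) [heading=60, draw]
  -- iteration 2/5 --
  FD 9: (18.65,22.446) -> (23.15,30.241) [heading=60, draw]
  FD 12.3: (23.15,30.241) -> (29.3,40.893) [heading=60, draw]
  -- iteration 3/5 --
  FD 9: (29.3,40.893) -> (33.8,48.687) [heading=60, draw]
  FD 12.3: (33.8,48.687) -> (39.95,59.339) [heading=60, draw]
  -- iteration 4/5 --
  FD 9: (39.95,59.339) -> (44.45,67.133) [heading=60, draw]
  FD 12.3: (44.45,67.133) -> (50.6,77.785) [heading=60, draw]
  -- iteration 5/5 --
  FD 9: (50.6,77.785) -> (55.1,85.58) [heading=60, draw]
  FD 12.3: (55.1,85.58) -> (61.25,96.232) [heading=60, draw]
]
FD 10.7: (61.25,96.232) -> (66.6,105.498) [heading=60, draw]
Final: pos=(66.6,105.498), heading=60, 11 segment(s) drawn

Answer: 60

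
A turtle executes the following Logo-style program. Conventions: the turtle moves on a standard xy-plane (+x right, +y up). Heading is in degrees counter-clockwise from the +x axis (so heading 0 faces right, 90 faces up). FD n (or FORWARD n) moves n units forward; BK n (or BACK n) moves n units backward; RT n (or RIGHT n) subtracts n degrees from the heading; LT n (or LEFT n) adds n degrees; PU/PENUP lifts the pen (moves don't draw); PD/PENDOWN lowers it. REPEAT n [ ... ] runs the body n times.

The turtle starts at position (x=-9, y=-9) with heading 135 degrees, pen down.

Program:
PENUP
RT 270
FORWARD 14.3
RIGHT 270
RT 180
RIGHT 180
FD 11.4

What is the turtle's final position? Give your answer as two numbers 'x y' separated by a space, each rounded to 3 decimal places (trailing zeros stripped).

Executing turtle program step by step:
Start: pos=(-9,-9), heading=135, pen down
PU: pen up
RT 270: heading 135 -> 225
FD 14.3: (-9,-9) -> (-19.112,-19.112) [heading=225, move]
RT 270: heading 225 -> 315
RT 180: heading 315 -> 135
RT 180: heading 135 -> 315
FD 11.4: (-19.112,-19.112) -> (-11.051,-27.173) [heading=315, move]
Final: pos=(-11.051,-27.173), heading=315, 0 segment(s) drawn

Answer: -11.051 -27.173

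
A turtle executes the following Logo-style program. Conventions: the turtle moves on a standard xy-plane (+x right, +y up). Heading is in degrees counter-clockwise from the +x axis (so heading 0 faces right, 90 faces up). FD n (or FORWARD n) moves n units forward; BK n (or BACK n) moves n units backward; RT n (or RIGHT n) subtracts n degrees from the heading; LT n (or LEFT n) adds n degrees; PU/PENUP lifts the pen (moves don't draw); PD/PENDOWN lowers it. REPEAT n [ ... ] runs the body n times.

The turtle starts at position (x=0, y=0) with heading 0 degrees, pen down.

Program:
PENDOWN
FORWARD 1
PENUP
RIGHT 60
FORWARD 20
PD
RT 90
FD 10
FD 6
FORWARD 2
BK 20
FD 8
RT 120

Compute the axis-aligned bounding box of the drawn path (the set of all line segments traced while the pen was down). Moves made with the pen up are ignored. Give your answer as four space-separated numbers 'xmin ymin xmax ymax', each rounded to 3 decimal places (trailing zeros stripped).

Answer: -4.588 -26.321 12.732 0

Derivation:
Executing turtle program step by step:
Start: pos=(0,0), heading=0, pen down
PD: pen down
FD 1: (0,0) -> (1,0) [heading=0, draw]
PU: pen up
RT 60: heading 0 -> 300
FD 20: (1,0) -> (11,-17.321) [heading=300, move]
PD: pen down
RT 90: heading 300 -> 210
FD 10: (11,-17.321) -> (2.34,-22.321) [heading=210, draw]
FD 6: (2.34,-22.321) -> (-2.856,-25.321) [heading=210, draw]
FD 2: (-2.856,-25.321) -> (-4.588,-26.321) [heading=210, draw]
BK 20: (-4.588,-26.321) -> (12.732,-16.321) [heading=210, draw]
FD 8: (12.732,-16.321) -> (5.804,-20.321) [heading=210, draw]
RT 120: heading 210 -> 90
Final: pos=(5.804,-20.321), heading=90, 6 segment(s) drawn

Segment endpoints: x in {-4.588, -2.856, 0, 1, 2.34, 5.804, 11, 12.732}, y in {-26.321, -25.321, -22.321, -20.321, -17.321, -16.321, 0}
xmin=-4.588, ymin=-26.321, xmax=12.732, ymax=0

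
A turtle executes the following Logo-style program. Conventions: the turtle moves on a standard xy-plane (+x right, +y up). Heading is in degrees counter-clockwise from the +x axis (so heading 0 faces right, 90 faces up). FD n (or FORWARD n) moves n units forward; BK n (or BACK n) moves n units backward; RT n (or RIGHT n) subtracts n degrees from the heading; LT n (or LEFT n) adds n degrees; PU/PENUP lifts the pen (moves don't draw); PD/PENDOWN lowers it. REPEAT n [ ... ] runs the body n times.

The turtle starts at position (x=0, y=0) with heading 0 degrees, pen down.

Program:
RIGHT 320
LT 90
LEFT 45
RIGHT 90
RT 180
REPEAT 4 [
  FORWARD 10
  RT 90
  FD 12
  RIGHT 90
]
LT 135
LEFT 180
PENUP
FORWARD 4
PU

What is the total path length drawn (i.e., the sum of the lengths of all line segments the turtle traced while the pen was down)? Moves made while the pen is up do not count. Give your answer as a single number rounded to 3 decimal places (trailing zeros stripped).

Executing turtle program step by step:
Start: pos=(0,0), heading=0, pen down
RT 320: heading 0 -> 40
LT 90: heading 40 -> 130
LT 45: heading 130 -> 175
RT 90: heading 175 -> 85
RT 180: heading 85 -> 265
REPEAT 4 [
  -- iteration 1/4 --
  FD 10: (0,0) -> (-0.872,-9.962) [heading=265, draw]
  RT 90: heading 265 -> 175
  FD 12: (-0.872,-9.962) -> (-12.826,-8.916) [heading=175, draw]
  RT 90: heading 175 -> 85
  -- iteration 2/4 --
  FD 10: (-12.826,-8.916) -> (-11.954,1.046) [heading=85, draw]
  RT 90: heading 85 -> 355
  FD 12: (-11.954,1.046) -> (0,0) [heading=355, draw]
  RT 90: heading 355 -> 265
  -- iteration 3/4 --
  FD 10: (0,0) -> (-0.872,-9.962) [heading=265, draw]
  RT 90: heading 265 -> 175
  FD 12: (-0.872,-9.962) -> (-12.826,-8.916) [heading=175, draw]
  RT 90: heading 175 -> 85
  -- iteration 4/4 --
  FD 10: (-12.826,-8.916) -> (-11.954,1.046) [heading=85, draw]
  RT 90: heading 85 -> 355
  FD 12: (-11.954,1.046) -> (0,0) [heading=355, draw]
  RT 90: heading 355 -> 265
]
LT 135: heading 265 -> 40
LT 180: heading 40 -> 220
PU: pen up
FD 4: (0,0) -> (-3.064,-2.571) [heading=220, move]
PU: pen up
Final: pos=(-3.064,-2.571), heading=220, 8 segment(s) drawn

Segment lengths:
  seg 1: (0,0) -> (-0.872,-9.962), length = 10
  seg 2: (-0.872,-9.962) -> (-12.826,-8.916), length = 12
  seg 3: (-12.826,-8.916) -> (-11.954,1.046), length = 10
  seg 4: (-11.954,1.046) -> (0,0), length = 12
  seg 5: (0,0) -> (-0.872,-9.962), length = 10
  seg 6: (-0.872,-9.962) -> (-12.826,-8.916), length = 12
  seg 7: (-12.826,-8.916) -> (-11.954,1.046), length = 10
  seg 8: (-11.954,1.046) -> (0,0), length = 12
Total = 88

Answer: 88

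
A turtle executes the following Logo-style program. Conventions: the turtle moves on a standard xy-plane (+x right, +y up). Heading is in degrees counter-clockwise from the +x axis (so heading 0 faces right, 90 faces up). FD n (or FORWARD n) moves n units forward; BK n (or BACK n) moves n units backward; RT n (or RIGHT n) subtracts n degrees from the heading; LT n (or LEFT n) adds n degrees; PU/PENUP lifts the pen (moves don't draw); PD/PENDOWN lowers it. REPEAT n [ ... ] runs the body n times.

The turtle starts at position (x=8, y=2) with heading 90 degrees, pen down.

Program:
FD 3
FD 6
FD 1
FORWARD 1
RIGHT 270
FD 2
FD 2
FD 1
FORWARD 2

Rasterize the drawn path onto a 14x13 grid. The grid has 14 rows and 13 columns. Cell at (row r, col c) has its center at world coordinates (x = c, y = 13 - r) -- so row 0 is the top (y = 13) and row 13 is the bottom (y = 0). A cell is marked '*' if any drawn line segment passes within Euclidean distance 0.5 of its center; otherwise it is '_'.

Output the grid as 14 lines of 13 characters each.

Segment 0: (8,2) -> (8,5)
Segment 1: (8,5) -> (8,11)
Segment 2: (8,11) -> (8,12)
Segment 3: (8,12) -> (8,13)
Segment 4: (8,13) -> (6,13)
Segment 5: (6,13) -> (4,13)
Segment 6: (4,13) -> (3,13)
Segment 7: (3,13) -> (1,13)

Answer: _********____
________*____
________*____
________*____
________*____
________*____
________*____
________*____
________*____
________*____
________*____
________*____
_____________
_____________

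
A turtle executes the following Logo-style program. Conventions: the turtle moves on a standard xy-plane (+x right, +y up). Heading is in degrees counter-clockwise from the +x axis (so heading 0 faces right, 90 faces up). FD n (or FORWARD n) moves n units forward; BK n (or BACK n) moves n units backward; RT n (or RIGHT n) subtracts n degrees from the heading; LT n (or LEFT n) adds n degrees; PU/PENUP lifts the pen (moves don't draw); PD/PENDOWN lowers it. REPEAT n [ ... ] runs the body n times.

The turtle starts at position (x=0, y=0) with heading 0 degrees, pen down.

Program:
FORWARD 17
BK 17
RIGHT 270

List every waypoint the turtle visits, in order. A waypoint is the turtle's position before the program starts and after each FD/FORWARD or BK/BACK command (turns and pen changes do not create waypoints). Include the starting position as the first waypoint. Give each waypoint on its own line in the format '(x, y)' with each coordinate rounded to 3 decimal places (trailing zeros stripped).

Answer: (0, 0)
(17, 0)
(0, 0)

Derivation:
Executing turtle program step by step:
Start: pos=(0,0), heading=0, pen down
FD 17: (0,0) -> (17,0) [heading=0, draw]
BK 17: (17,0) -> (0,0) [heading=0, draw]
RT 270: heading 0 -> 90
Final: pos=(0,0), heading=90, 2 segment(s) drawn
Waypoints (3 total):
(0, 0)
(17, 0)
(0, 0)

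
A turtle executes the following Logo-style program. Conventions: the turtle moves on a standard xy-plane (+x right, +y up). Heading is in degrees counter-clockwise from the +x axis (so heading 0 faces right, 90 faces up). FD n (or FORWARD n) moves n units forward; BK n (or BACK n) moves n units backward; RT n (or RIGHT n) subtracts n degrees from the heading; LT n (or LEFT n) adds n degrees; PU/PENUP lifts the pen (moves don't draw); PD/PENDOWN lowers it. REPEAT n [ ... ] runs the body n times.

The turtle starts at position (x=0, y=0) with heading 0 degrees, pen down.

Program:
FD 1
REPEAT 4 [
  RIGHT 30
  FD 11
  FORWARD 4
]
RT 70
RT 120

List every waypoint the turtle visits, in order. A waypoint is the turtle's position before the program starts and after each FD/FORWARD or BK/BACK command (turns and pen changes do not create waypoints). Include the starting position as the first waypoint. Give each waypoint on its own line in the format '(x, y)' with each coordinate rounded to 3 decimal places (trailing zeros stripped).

Executing turtle program step by step:
Start: pos=(0,0), heading=0, pen down
FD 1: (0,0) -> (1,0) [heading=0, draw]
REPEAT 4 [
  -- iteration 1/4 --
  RT 30: heading 0 -> 330
  FD 11: (1,0) -> (10.526,-5.5) [heading=330, draw]
  FD 4: (10.526,-5.5) -> (13.99,-7.5) [heading=330, draw]
  -- iteration 2/4 --
  RT 30: heading 330 -> 300
  FD 11: (13.99,-7.5) -> (19.49,-17.026) [heading=300, draw]
  FD 4: (19.49,-17.026) -> (21.49,-20.49) [heading=300, draw]
  -- iteration 3/4 --
  RT 30: heading 300 -> 270
  FD 11: (21.49,-20.49) -> (21.49,-31.49) [heading=270, draw]
  FD 4: (21.49,-31.49) -> (21.49,-35.49) [heading=270, draw]
  -- iteration 4/4 --
  RT 30: heading 270 -> 240
  FD 11: (21.49,-35.49) -> (15.99,-45.017) [heading=240, draw]
  FD 4: (15.99,-45.017) -> (13.99,-48.481) [heading=240, draw]
]
RT 70: heading 240 -> 170
RT 120: heading 170 -> 50
Final: pos=(13.99,-48.481), heading=50, 9 segment(s) drawn
Waypoints (10 total):
(0, 0)
(1, 0)
(10.526, -5.5)
(13.99, -7.5)
(19.49, -17.026)
(21.49, -20.49)
(21.49, -31.49)
(21.49, -35.49)
(15.99, -45.017)
(13.99, -48.481)

Answer: (0, 0)
(1, 0)
(10.526, -5.5)
(13.99, -7.5)
(19.49, -17.026)
(21.49, -20.49)
(21.49, -31.49)
(21.49, -35.49)
(15.99, -45.017)
(13.99, -48.481)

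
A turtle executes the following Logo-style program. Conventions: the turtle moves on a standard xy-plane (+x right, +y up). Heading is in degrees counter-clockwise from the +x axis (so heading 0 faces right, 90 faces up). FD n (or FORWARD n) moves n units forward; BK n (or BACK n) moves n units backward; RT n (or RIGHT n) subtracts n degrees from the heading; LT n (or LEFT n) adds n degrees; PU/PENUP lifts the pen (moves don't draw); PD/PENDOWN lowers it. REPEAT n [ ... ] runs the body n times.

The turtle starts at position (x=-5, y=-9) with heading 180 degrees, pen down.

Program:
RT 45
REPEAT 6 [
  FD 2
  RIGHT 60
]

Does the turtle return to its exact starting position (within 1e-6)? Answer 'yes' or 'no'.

Executing turtle program step by step:
Start: pos=(-5,-9), heading=180, pen down
RT 45: heading 180 -> 135
REPEAT 6 [
  -- iteration 1/6 --
  FD 2: (-5,-9) -> (-6.414,-7.586) [heading=135, draw]
  RT 60: heading 135 -> 75
  -- iteration 2/6 --
  FD 2: (-6.414,-7.586) -> (-5.897,-5.654) [heading=75, draw]
  RT 60: heading 75 -> 15
  -- iteration 3/6 --
  FD 2: (-5.897,-5.654) -> (-3.965,-5.136) [heading=15, draw]
  RT 60: heading 15 -> 315
  -- iteration 4/6 --
  FD 2: (-3.965,-5.136) -> (-2.551,-6.551) [heading=315, draw]
  RT 60: heading 315 -> 255
  -- iteration 5/6 --
  FD 2: (-2.551,-6.551) -> (-3.068,-8.482) [heading=255, draw]
  RT 60: heading 255 -> 195
  -- iteration 6/6 --
  FD 2: (-3.068,-8.482) -> (-5,-9) [heading=195, draw]
  RT 60: heading 195 -> 135
]
Final: pos=(-5,-9), heading=135, 6 segment(s) drawn

Start position: (-5, -9)
Final position: (-5, -9)
Distance = 0; < 1e-6 -> CLOSED

Answer: yes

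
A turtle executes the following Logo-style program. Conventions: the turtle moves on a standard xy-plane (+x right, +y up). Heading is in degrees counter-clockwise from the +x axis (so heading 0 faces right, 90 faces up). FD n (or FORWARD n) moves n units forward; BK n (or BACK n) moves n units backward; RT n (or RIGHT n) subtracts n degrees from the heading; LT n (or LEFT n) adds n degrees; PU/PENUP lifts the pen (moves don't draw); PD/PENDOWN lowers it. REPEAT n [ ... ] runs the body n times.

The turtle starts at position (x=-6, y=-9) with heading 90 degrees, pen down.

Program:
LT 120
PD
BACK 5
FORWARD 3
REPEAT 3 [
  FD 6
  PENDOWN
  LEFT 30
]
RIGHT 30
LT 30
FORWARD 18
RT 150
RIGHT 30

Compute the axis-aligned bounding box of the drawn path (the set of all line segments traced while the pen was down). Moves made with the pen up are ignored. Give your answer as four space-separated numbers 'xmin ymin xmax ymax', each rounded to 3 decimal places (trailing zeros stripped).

Executing turtle program step by step:
Start: pos=(-6,-9), heading=90, pen down
LT 120: heading 90 -> 210
PD: pen down
BK 5: (-6,-9) -> (-1.67,-6.5) [heading=210, draw]
FD 3: (-1.67,-6.5) -> (-4.268,-8) [heading=210, draw]
REPEAT 3 [
  -- iteration 1/3 --
  FD 6: (-4.268,-8) -> (-9.464,-11) [heading=210, draw]
  PD: pen down
  LT 30: heading 210 -> 240
  -- iteration 2/3 --
  FD 6: (-9.464,-11) -> (-12.464,-16.196) [heading=240, draw]
  PD: pen down
  LT 30: heading 240 -> 270
  -- iteration 3/3 --
  FD 6: (-12.464,-16.196) -> (-12.464,-22.196) [heading=270, draw]
  PD: pen down
  LT 30: heading 270 -> 300
]
RT 30: heading 300 -> 270
LT 30: heading 270 -> 300
FD 18: (-12.464,-22.196) -> (-3.464,-37.785) [heading=300, draw]
RT 150: heading 300 -> 150
RT 30: heading 150 -> 120
Final: pos=(-3.464,-37.785), heading=120, 6 segment(s) drawn

Segment endpoints: x in {-12.464, -12.464, -9.464, -6, -4.268, -3.464, -1.67}, y in {-37.785, -22.196, -16.196, -11, -9, -8, -6.5}
xmin=-12.464, ymin=-37.785, xmax=-1.67, ymax=-6.5

Answer: -12.464 -37.785 -1.67 -6.5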